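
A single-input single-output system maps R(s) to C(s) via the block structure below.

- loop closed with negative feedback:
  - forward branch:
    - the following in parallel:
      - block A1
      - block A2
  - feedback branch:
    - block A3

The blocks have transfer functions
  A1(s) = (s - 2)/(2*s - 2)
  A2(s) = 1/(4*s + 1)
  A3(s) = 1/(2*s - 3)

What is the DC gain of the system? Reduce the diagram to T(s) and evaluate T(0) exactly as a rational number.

First reduce the diagram to T(s).

[1] sum the parallel branches A1, A2 -> (4*s^2 - 5*s - 4)/(8*s^2 - 6*s - 2)
[2] collapse the loop ((A1+A2) forward, A3 return) -> (8*s^3 - 22*s^2 + 7*s + 12)/(16*s^3 - 32*s^2 + 9*s + 2)
Evaluating the step-2 result (the overall T(s)) at s = 0 gives T(0) = 12/2 = 6.

Answer: 6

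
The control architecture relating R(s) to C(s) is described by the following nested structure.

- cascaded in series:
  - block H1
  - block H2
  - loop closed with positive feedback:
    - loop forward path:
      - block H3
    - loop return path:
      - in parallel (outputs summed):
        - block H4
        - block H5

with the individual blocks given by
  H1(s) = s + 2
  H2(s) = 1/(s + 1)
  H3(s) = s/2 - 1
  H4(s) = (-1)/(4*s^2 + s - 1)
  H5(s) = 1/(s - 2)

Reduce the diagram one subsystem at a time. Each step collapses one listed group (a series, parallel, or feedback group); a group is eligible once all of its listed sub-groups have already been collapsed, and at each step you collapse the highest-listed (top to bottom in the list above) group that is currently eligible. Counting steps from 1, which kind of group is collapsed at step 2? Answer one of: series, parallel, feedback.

Step 1: sum the parallel branches H4, H5
Step 2: close the feedback loop around H3, (H4+H5)
Step 3: series reduction of H1, H2, [H3/(1-H3*(H4+H5))]
Step 2 collapses a feedback group.

Therefore the answer is feedback.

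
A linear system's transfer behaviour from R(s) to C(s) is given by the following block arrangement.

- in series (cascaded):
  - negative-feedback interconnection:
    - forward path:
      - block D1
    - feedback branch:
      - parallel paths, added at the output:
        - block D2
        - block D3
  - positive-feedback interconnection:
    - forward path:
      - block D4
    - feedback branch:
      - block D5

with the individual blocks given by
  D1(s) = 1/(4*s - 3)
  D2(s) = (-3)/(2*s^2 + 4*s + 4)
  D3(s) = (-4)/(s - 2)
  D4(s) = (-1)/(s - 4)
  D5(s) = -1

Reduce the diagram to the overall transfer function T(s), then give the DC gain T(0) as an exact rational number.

The answer is -4/35.

Reasoning:
Step 1. parallel reduction of D2, D3 -> (-8*s^2 - 19*s - 10)/(2*s^3 - 4*s - 8)
Step 2. feedback reduction of D1, (D2+D3) -> (2*s^3 - 4*s - 8)/(8*s^4 - 6*s^3 - 24*s^2 - 39*s + 14)
Step 3. reduce the feedback loop with forward D4 and return D5 -> (-1)/(s - 5)
Step 4. series reduction of [D1/(1+D1*(D2+D3))], [D4/(1-D4*D5)] -> (-2*s^3 + 4*s + 8)/(8*s^5 - 46*s^4 + 6*s^3 + 81*s^2 + 209*s - 70)
That last expression is T(s); at s = 0 only the constant terms survive, so T(0) = 8/(-70) = -4/35.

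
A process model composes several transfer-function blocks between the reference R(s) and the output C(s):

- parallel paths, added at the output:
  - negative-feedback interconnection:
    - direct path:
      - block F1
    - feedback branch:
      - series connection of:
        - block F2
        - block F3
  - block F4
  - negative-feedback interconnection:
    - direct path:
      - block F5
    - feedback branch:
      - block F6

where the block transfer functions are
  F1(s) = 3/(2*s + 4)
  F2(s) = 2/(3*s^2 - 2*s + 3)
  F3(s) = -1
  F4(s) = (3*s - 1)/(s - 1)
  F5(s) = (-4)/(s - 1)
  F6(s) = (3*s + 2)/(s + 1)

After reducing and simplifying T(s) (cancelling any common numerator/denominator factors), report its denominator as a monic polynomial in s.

The answer is s^6 - 35*s^5/3 - 44*s^4/3 + 55*s^3/3 - 2*s^2 + 9.

Reasoning:
(1) series reduction of F2, F3 -> (-2)/(3*s^2 - 2*s + 3)
(2) reduce the feedback loop with forward F1 and return (F2*F3) -> (9*s^2 - 6*s + 9)/(6*s^3 + 8*s^2 - 2*s + 6)
(3) collapse the loop (F5 forward, F6 return) -> (-4*s - 4)/(s^2 - 12*s - 9)
(4) parallel reduction of [F1/(1+F1*(F2*F3))], F4, [F5/(1+F5*F6)] -> (18*s^6 - 213*s^5 - 547*s^4 + 172*s^3 - 166*s^2 - 143*s + 159)/(6*s^6 - 70*s^5 - 88*s^4 + 110*s^3 - 12*s^2 + 54)
That last expression is T(s), already simplified. Scaling its denominator by 1/6 (the reciprocal of the leading coefficient) yields the monic denominator.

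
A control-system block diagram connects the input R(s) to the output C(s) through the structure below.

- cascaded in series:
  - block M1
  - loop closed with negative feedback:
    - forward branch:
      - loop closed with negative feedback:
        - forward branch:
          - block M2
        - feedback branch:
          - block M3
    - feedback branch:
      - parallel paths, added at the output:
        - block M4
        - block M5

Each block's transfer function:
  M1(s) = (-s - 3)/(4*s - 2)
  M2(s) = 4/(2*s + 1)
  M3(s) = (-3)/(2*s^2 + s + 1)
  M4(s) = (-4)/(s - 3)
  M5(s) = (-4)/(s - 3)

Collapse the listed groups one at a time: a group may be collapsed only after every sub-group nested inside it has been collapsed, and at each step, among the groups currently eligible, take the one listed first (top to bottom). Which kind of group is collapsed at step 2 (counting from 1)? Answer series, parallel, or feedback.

Step 1 - apply the feedback formula to M2, M3
Step 2 - reduce the parallel group M4, M5
Step 3 - close the feedback loop around [M2/(1+M2*M3)], (M4+M5)
Step 4 - combine M1, [[M2/(1+M2*M3)]/(1+[M2/(1+M2*M3)]*(M4+M5))] in series
Step 2: parallel.

Answer: parallel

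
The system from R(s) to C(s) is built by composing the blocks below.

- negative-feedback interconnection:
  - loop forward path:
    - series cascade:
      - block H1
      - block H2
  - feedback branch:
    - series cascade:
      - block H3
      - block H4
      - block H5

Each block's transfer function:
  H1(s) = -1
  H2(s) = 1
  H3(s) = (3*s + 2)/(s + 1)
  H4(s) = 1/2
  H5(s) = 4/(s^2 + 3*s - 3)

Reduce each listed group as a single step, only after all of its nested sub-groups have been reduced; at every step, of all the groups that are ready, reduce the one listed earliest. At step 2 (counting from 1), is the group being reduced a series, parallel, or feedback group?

The answer is series.

Reasoning:
Step 1. multiply H1, H2 (series)
Step 2. series reduction of H3, H4, H5
Step 3. feedback reduction of (H1*H2), (H3*H4*H5)
So the answer for step 2 is series.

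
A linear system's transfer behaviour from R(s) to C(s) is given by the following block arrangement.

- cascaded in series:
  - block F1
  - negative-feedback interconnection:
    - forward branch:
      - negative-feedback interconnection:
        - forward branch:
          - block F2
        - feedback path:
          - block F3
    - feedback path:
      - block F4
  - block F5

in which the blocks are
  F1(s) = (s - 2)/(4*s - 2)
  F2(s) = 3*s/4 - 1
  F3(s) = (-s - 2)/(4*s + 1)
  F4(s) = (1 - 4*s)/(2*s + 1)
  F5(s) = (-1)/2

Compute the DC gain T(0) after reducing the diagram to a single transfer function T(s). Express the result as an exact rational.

1. feedback reduction of F2, F3; result (-12*s^2 + 13*s + 4)/(3*s^2 - 14*s - 12)
2. collapse the loop ([F2/(1+F2*F3)] forward, F4 return); result (-24*s^3 + 14*s^2 + 21*s + 4)/(54*s^3 - 89*s^2 - 41*s - 8)
3. reduce the series chain F1, [[F2/(1+F2*F3)]/(1+[F2/(1+F2*F3)]*F4)], F5; result (24*s^4 - 62*s^3 + 7*s^2 + 38*s + 8)/(432*s^4 - 928*s^3 + 28*s^2 + 100*s + 32)
That last expression is T(s); at s = 0 only the constant terms survive, so T(0) = 8/32 = 1/4.

Final answer: 1/4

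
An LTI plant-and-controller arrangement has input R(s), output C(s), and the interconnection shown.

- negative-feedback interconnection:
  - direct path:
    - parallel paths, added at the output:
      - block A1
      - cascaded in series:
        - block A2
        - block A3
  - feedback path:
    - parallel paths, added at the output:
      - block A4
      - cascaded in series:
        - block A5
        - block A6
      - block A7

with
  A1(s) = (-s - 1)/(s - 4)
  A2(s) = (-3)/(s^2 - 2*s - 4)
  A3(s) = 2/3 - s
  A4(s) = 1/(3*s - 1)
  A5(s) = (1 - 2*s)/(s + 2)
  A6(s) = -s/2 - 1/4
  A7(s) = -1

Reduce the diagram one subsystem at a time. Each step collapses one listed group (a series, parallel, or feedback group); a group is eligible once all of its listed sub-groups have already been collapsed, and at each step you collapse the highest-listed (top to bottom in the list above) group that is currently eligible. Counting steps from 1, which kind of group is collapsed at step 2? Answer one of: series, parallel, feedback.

Reducing step by step:

1. multiply A2, A3 (series)
2. reduce the parallel group A1, (A2*A3)
3. cascade A5, A6
4. reduce the parallel group A4, (A5*A6), A7
5. collapse the loop ((A1+(A2*A3)) forward, (A4+(A5*A6)+A7) return)
Step 2: parallel.

Answer: parallel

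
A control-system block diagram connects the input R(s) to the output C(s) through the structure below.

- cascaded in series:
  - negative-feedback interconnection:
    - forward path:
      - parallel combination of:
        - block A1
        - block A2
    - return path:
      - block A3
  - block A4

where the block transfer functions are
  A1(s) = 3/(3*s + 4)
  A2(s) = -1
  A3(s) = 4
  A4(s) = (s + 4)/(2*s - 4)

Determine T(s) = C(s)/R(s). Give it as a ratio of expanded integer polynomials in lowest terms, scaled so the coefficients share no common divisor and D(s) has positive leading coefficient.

Reducing step by step:

1. parallel reduction of A1, A2; result (-3*s - 1)/(3*s + 4)
2. close the feedback loop around (A1+A2), A3; result (3*s + 1)/(9*s)
3. multiply [(A1+A2)/(1+(A1+A2)*A3)], A4 (series): this yields T(s), and no further normalization is needed

Answer: (3*s^2 + 13*s + 4)/(18*s^2 - 36*s)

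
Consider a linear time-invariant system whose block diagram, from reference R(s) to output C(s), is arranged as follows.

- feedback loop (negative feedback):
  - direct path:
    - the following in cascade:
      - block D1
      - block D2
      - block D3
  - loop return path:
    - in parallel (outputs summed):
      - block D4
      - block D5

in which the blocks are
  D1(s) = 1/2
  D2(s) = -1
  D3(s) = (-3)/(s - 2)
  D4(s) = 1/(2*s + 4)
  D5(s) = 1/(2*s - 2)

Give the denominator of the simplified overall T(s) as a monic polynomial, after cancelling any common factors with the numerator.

[1] combine D1, D2, D3 in series: 3/(2*s - 4)
[2] combine D4, D5 in parallel: (2*s + 1)/(2*s^2 + 2*s - 4)
[3] apply the feedback formula to (D1*D2*D3), (D4+D5): (6*s^2 + 6*s - 12)/(4*s^3 - 4*s^2 - 10*s + 19)
The result of step 3 is T(s) in lowest terms. Its denominator has leading coefficient 4; dividing the denominator through by 4 makes it monic.

Answer: s^3 - s^2 - 5*s/2 + 19/4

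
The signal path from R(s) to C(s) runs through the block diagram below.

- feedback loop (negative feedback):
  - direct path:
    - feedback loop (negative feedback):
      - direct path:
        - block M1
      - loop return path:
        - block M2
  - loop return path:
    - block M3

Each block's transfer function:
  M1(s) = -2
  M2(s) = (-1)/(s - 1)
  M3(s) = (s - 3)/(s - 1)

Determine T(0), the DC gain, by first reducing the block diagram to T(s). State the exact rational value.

Step 1: collapse the loop (M1 forward, M2 return), giving (2 - 2*s)/(s + 1)
Step 2: apply the feedback formula to [M1/(1+M1*M2)], M3, giving (2*s - 2)/(s - 7)
That last expression is T(s); at s = 0 only the constant terms survive, so T(0) = -2/(-7) = 2/7.

Answer: 2/7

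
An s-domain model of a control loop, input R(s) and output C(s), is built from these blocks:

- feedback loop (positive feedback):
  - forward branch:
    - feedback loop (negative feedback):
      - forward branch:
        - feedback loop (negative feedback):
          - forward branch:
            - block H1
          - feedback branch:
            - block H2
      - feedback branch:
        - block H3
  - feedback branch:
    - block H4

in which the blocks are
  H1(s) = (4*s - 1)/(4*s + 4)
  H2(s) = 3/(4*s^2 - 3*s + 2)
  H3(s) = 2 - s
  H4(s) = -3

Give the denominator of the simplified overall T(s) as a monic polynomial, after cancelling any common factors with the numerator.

1. reduce the feedback loop with forward H1 and return H2; result (16*s^3 - 16*s^2 + 11*s - 2)/(16*s^3 + 4*s^2 + 8*s + 5)
2. feedback reduction of [H1/(1+H1*H2)], H3; result (-16*s^3 + 16*s^2 - 11*s + 2)/(16*s^4 - 64*s^3 + 39*s^2 - 32*s - 1)
3. collapse the loop ([[H1/(1+H1*H2)]/(1+[H1/(1+H1*H2)]*H3)] forward, H4 return); result (-16*s^3 + 16*s^2 - 11*s + 2)/(16*s^4 - 112*s^3 + 87*s^2 - 65*s + 5)
The result of step 3 is T(s) in lowest terms. Its denominator has leading coefficient 16; dividing the denominator through by 16 makes it monic.

Therefore the answer is s^4 - 7*s^3 + 87*s^2/16 - 65*s/16 + 5/16.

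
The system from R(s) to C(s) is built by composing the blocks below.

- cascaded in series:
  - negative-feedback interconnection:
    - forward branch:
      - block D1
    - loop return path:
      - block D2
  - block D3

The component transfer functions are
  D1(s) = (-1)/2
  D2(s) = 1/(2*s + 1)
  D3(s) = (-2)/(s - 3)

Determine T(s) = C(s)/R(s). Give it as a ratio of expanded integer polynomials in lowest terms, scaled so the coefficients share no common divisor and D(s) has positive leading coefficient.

Step 1 - apply the feedback formula to D1, D2 gives (-2*s - 1)/(4*s + 1)
Step 2 - reduce the series chain [D1/(1+D1*D2)], D3, which is the overall transfer function T(s) = C(s)/R(s) in lowest terms

Final answer: (4*s + 2)/(4*s^2 - 11*s - 3)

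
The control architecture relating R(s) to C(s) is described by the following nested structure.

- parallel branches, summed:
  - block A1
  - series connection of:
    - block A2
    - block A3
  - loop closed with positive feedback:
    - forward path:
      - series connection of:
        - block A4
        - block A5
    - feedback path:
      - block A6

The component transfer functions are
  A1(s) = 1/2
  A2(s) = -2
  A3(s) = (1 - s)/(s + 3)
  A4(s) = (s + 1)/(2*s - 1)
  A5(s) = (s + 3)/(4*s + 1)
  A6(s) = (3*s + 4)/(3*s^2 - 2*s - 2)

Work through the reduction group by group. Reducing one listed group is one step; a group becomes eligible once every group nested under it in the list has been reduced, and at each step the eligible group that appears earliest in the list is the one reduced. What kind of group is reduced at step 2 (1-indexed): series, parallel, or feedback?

Answer: series

Working:
1. series reduction of A2, A3
2. multiply A4, A5 (series)
3. collapse the loop ((A4*A5) forward, A6 return)
4. sum the parallel branches A1, (A2*A3), [(A4*A5)/(1-(A4*A5)*A6)]
At step 2 the group reduced is series.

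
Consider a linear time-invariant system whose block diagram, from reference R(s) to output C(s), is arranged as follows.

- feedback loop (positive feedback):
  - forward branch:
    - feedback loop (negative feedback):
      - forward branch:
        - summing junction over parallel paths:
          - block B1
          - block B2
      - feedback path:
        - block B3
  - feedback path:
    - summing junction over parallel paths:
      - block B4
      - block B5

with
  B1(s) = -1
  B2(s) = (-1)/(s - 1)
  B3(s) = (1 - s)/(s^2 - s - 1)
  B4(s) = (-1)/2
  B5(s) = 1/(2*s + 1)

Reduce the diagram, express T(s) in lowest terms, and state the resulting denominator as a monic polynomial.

(1) reduce the parallel group B1, B2, giving (-s)/(s - 1)
(2) reduce the feedback loop with forward (B1+B2) and return B3, giving (-s^3 + s^2 + s)/(s^3 - s^2 - s + 1)
(3) sum the parallel branches B4, B5, giving (1 - 2*s)/(4*s + 2)
(4) close the feedback loop around [(B1+B2)/(1+(B1+B2)*B3)], (B4+B5), giving (-4*s^4 + 2*s^3 + 6*s^2 + 2*s)/(2*s^4 + s^3 - 5*s^2 + s + 2)
That last expression is T(s), already simplified. Scaling its denominator by 1/2 (the reciprocal of the leading coefficient) yields the monic denominator.

Answer: s^4 + s^3/2 - 5*s^2/2 + s/2 + 1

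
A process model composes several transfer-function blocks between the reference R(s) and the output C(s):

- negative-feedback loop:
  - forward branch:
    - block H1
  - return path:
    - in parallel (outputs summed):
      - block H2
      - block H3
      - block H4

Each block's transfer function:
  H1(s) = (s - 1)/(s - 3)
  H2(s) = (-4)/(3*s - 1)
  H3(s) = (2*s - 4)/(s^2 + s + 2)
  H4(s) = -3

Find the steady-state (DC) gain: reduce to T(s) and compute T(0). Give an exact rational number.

Reducing step by step:

1. parallel reduction of H2, H3, H4: (-9*s^3 - 4*s^2 - 33*s + 2)/(3*s^3 + 2*s^2 + 5*s - 2)
2. close the feedback loop around H1, (H2+H3+H4): (-3*s^4 + s^3 - 3*s^2 + 7*s - 2)/(6*s^4 + 2*s^3 + 30*s^2 - 18*s - 4)
DC gain: substitute s = 0 into T(s) from step 2: T(0) = -2/(-4) = 1/2.

Answer: 1/2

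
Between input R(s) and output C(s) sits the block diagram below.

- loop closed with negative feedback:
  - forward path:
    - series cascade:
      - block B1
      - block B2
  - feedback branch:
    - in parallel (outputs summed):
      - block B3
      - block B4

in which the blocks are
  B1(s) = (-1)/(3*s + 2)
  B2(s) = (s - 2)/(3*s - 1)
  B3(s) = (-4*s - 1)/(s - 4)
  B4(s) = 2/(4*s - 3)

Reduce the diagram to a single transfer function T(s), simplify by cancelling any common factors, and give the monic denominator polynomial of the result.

(1) combine B1, B2 in series gives (2 - s)/(9*s^2 + 3*s - 2)
(2) add B3, B4 (parallel) gives (-16*s^2 + 10*s - 5)/(4*s^2 - 19*s + 12)
(3) close the feedback loop around (B1*B2), (B3+B4) gives (-4*s^3 + 27*s^2 - 50*s + 24)/(36*s^4 - 143*s^3 + s^2 + 99*s - 34)
That last expression is T(s), already simplified. Scaling its denominator by 1/36 (the reciprocal of the leading coefficient) yields the monic denominator.

Hence the answer: s^4 - 143*s^3/36 + s^2/36 + 11*s/4 - 17/18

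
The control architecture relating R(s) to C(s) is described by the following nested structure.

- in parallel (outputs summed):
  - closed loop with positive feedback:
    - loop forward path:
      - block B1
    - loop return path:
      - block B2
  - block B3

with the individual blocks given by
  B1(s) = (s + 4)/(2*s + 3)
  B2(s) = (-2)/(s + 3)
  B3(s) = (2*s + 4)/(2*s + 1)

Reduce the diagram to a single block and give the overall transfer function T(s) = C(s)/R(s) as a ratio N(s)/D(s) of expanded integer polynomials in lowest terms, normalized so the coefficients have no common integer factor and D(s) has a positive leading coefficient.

[1] close the feedback loop around B1, B2; result (s^2 + 7*s + 12)/(2*s^2 + 11*s + 17)
[2] sum the parallel branches [B1/(1-B1*B2)], B3, giving the overall T(s)

Answer: (6*s^3 + 45*s^2 + 109*s + 80)/(4*s^3 + 24*s^2 + 45*s + 17)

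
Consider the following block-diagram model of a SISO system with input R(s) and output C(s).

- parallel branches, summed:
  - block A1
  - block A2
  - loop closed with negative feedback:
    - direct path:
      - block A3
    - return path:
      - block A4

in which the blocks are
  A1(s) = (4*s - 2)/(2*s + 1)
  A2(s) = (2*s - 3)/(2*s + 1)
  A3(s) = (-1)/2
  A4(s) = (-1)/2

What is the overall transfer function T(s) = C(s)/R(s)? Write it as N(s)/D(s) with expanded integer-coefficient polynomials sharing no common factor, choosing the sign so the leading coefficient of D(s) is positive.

First reduce the diagram to T(s).

Step 1 - close the feedback loop around A3, A4: (-2)/5
Step 2 - reduce the parallel group A1, A2, [A3/(1+A3*A4)]: this yields T(s), and no further normalization is needed

Answer: (26*s - 27)/(10*s + 5)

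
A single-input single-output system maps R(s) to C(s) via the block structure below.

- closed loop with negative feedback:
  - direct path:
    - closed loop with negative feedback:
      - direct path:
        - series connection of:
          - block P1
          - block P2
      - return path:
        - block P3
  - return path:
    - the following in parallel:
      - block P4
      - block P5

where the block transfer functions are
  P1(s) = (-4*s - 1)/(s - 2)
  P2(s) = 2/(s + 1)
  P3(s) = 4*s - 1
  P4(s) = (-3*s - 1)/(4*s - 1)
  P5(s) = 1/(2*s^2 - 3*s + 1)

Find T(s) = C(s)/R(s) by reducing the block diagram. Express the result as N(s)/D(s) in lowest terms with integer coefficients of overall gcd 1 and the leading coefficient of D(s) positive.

(1) series reduction of P1, P2: (-8*s - 2)/(s^2 - s - 2)
(2) close the feedback loop around (P1*P2), P3: (8*s + 2)/(31*s^2 + s)
(3) combine P4, P5 in parallel: (-6*s^3 + 7*s^2 + 4*s - 2)/(8*s^3 - 14*s^2 + 7*s - 1)
(4) apply the feedback formula to [(P1*P2)/(1+(P1*P2)*P3)], (P4+P5), giving the overall T(s)

Therefore the answer is (64*s^4 - 96*s^3 + 28*s^2 + 6*s - 2)/(248*s^5 - 474*s^4 + 247*s^3 + 22*s^2 - 9*s - 4).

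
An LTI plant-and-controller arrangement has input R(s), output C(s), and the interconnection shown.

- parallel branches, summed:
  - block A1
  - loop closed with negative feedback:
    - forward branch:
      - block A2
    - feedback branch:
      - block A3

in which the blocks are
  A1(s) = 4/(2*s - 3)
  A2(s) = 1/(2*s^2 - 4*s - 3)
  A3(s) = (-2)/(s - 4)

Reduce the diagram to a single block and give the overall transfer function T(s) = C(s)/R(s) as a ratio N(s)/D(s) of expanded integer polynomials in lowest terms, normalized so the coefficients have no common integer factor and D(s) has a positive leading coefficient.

[1] close the feedback loop around A2, A3 = (s - 4)/(2*s^3 - 12*s^2 + 13*s + 10)
[2] parallel reduction of A1, [A2/(1+A2*A3)], giving the overall T(s)

Answer: (8*s^3 - 46*s^2 + 41*s + 52)/(4*s^4 - 30*s^3 + 62*s^2 - 19*s - 30)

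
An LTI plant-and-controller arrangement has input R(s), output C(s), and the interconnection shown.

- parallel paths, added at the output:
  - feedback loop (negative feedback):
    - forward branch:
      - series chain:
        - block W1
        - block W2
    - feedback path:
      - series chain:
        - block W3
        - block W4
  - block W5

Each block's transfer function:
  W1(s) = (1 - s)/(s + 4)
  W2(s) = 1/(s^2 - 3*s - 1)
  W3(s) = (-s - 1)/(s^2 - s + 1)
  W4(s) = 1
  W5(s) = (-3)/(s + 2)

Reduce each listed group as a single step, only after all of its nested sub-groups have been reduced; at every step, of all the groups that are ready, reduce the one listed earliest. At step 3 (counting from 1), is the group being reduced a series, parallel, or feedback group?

Reducing step by step:

1. cascade W1, W2
2. reduce the series chain W3, W4
3. collapse the loop ((W1*W2) forward, (W3*W4) return)
4. reduce the parallel group [(W1*W2)/(1+(W1*W2)*(W3*W4))], W5
Step 3 collapses a feedback group.

Answer: feedback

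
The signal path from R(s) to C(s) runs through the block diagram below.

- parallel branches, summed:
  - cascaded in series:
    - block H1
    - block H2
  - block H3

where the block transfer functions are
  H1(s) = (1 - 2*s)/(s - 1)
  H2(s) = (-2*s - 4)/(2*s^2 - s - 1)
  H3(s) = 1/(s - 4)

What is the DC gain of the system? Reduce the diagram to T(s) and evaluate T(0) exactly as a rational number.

[1] cascade H1, H2: (4*s^2 + 6*s - 4)/(2*s^3 - 3*s^2 + 1)
[2] sum the parallel branches (H1*H2), H3: (6*s^3 - 13*s^2 - 28*s + 17)/(2*s^4 - 11*s^3 + 12*s^2 + s - 4)
The step-2 result is T(s). Setting s = 0: T(0) = 17/(-4) = -17/4.

Therefore the answer is -17/4.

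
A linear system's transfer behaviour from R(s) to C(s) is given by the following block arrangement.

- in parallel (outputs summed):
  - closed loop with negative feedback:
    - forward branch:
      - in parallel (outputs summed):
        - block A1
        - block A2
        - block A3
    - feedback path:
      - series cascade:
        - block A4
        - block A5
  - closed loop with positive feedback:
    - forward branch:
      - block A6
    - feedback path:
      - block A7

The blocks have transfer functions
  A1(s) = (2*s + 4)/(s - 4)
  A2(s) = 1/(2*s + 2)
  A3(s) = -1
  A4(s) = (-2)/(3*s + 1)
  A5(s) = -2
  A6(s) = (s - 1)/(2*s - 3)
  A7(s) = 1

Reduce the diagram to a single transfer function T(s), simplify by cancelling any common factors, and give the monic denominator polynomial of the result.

Reducing step by step:

(1) parallel reduction of A1, A2, A3: (2*s^2 + 19*s + 12)/(2*s^2 - 6*s - 8)
(2) reduce the series chain A4, A5: 4/(3*s + 1)
(3) collapse the loop ((A1+A2+A3) forward, (A4*A5) return): (6*s^3 + 59*s^2 + 55*s + 12)/(6*s^3 - 8*s^2 + 46*s + 40)
(4) collapse the loop (A6 forward, A7 return): (s - 1)/(s - 2)
(5) sum the parallel branches [(A1+A2+A3)/(1+(A1+A2+A3)*(A4*A5))], [A6/(1-A6*A7)]: (12*s^4 + 33*s^3 - 9*s^2 - 104*s - 64)/(6*s^4 - 20*s^3 + 62*s^2 - 52*s - 80)
T(s) is the step-5 result (common factors already cancelled). Leading coefficient of the denominator: 6. Divide through by 6 for the monic polynomial.

Answer: s^4 - 10*s^3/3 + 31*s^2/3 - 26*s/3 - 40/3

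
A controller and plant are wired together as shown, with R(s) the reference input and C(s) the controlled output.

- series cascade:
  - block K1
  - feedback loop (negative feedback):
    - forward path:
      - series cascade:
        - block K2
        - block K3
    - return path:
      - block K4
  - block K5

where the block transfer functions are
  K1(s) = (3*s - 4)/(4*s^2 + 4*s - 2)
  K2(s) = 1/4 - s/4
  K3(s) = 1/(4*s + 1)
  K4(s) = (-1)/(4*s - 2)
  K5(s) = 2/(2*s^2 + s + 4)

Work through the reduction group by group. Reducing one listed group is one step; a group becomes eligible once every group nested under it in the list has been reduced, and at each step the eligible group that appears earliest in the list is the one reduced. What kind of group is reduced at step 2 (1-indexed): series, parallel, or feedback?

[1] multiply K2, K3 (series)
[2] reduce the feedback loop with forward (K2*K3) and return K4
[3] series reduction of K1, [(K2*K3)/(1+(K2*K3)*K4)], K5
So the answer for step 2 is feedback.

Hence the answer: feedback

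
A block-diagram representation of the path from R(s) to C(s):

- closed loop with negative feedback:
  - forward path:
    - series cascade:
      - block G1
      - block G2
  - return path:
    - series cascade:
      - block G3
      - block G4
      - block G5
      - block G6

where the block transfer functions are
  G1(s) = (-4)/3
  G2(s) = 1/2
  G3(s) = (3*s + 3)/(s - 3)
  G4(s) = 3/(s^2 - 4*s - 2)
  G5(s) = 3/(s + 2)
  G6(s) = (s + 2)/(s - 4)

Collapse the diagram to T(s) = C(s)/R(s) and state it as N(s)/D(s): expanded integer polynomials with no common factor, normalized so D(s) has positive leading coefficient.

1. series reduction of G1, G2 gives (-2)/3
2. reduce the series chain G3, G4, G5, G6 gives (27*s + 27)/(s^4 - 11*s^3 + 38*s^2 - 34*s - 24)
3. collapse the loop ((G1*G2) forward, (G3*G4*G5*G6) return), giving the overall T(s)

Therefore the answer is (-2*s^4 + 22*s^3 - 76*s^2 + 68*s + 48)/(3*s^4 - 33*s^3 + 114*s^2 - 156*s - 126).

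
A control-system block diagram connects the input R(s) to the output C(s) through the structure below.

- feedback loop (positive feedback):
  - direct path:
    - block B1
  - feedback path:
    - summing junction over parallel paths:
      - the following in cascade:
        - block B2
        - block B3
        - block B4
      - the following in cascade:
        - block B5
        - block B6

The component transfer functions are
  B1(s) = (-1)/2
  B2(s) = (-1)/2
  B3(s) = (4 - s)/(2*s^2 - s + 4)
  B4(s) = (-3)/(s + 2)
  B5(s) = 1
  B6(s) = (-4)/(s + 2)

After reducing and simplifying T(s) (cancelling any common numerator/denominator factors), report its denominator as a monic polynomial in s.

Reducing step by step:

[1] cascade B2, B3, B4; result (12 - 3*s)/(4*s^3 + 6*s^2 + 4*s + 16)
[2] multiply B5, B6 (series); result (-4)/(s + 2)
[3] reduce the parallel group (B2*B3*B4), (B5*B6); result (-16*s^2 + 5*s - 20)/(4*s^3 + 6*s^2 + 4*s + 16)
[4] reduce the feedback loop with forward B1 and return ((B2*B3*B4)+(B5*B6)); result (-4*s^3 - 6*s^2 - 4*s - 16)/(8*s^3 - 4*s^2 + 13*s + 12)
T(s) is the step-4 result (common factors already cancelled). Leading coefficient of the denominator: 8. Divide through by 8 for the monic polynomial.

Answer: s^3 - s^2/2 + 13*s/8 + 3/2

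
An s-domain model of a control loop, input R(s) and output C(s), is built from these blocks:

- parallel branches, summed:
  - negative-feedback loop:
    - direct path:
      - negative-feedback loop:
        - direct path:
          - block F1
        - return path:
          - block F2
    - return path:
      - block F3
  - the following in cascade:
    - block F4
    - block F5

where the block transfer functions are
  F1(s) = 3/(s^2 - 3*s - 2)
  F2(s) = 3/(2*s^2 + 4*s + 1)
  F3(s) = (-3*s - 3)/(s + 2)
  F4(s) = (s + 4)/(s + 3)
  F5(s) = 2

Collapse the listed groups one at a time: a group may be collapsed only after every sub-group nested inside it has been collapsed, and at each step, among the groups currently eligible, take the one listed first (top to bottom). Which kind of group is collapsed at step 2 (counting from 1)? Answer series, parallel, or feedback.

The answer is feedback.

Reasoning:
[1] feedback reduction of F1, F2
[2] collapse the loop ([F1/(1+F1*F2)] forward, F3 return)
[3] combine F4, F5 in series
[4] combine [[F1/(1+F1*F2)]/(1+[F1/(1+F1*F2)]*F3)], (F4*F5) in parallel
So the answer for step 2 is feedback.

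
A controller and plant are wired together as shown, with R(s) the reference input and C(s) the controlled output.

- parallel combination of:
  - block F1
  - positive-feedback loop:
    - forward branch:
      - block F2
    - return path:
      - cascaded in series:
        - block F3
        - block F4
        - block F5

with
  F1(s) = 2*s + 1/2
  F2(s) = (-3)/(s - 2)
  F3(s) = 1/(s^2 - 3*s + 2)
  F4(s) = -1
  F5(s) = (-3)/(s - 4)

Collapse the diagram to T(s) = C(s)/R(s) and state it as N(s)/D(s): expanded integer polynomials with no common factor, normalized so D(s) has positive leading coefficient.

The answer is (4*s^5 - 35*s^4 + 97*s^3 - 74*s^2 - 20*s + 73)/(2*s^4 - 18*s^3 + 56*s^2 - 72*s + 50).

Reasoning:
(1) combine F3, F4, F5 in series, giving 3/(s^3 - 7*s^2 + 14*s - 8)
(2) apply the feedback formula to F2, (F3*F4*F5), giving (-3*s^3 + 21*s^2 - 42*s + 24)/(s^4 - 9*s^3 + 28*s^2 - 36*s + 25)
(3) reduce the parallel group F1, [F2/(1-F2*(F3*F4*F5))]: this yields T(s), and no further normalization is needed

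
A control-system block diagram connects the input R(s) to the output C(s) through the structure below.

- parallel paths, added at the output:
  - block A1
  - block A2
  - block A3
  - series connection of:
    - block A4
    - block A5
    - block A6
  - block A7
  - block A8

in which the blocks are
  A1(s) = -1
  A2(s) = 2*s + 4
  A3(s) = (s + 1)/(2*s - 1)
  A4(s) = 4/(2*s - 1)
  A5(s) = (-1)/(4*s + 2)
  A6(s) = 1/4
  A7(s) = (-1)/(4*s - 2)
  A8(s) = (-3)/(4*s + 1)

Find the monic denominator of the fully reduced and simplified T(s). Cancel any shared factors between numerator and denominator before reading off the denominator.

Answer: s^3 + s^2/4 - s/4 - 1/16

Working:
[1] series reduction of A4, A5, A6 = (-1)/(8*s^2 - 2)
[2] combine A1, A2, A3, (A4*A5*A6), A7, A8 in parallel = (32*s^4 + 64*s^3 + 2*s^2 - 12*s)/(16*s^3 + 4*s^2 - 4*s - 1)
T(s) is the step-2 result (common factors already cancelled). Leading coefficient of the denominator: 16. Divide through by 16 for the monic polynomial.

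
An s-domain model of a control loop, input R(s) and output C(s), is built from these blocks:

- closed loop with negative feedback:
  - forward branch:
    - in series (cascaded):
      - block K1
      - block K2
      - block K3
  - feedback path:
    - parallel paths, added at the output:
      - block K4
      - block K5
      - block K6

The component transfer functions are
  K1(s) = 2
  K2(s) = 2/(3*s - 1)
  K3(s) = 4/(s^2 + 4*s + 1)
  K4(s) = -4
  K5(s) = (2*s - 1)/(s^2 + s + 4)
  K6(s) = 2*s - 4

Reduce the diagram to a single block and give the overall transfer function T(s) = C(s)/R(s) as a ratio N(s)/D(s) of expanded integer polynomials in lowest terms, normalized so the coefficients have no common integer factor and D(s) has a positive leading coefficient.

Step 1. combine K1, K2, K3 in series -> 16/(3*s^3 + 11*s^2 - s - 1)
Step 2. combine K4, K5, K6 in parallel -> (2*s^3 - 6*s^2 + 2*s - 33)/(s^2 + s + 4)
Step 3. reduce the feedback loop with forward (K1*K2*K3) and return (K4+K5+K6): this yields T(s), and no further normalization is needed

Answer: (16*s^2 + 16*s + 64)/(3*s^5 + 14*s^4 + 54*s^3 - 54*s^2 + 27*s - 532)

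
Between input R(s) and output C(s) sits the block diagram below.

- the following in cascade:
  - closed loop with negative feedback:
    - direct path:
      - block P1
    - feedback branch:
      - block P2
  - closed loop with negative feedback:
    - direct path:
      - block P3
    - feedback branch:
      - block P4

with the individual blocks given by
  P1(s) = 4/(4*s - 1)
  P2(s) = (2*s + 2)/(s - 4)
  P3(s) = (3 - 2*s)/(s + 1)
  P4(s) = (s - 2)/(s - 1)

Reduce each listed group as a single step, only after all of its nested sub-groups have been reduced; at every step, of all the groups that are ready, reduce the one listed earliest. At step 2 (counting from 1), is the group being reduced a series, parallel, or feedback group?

Step 1 - apply the feedback formula to P1, P2
Step 2 - reduce the feedback loop with forward P3 and return P4
Step 3 - reduce the series chain [P1/(1+P1*P2)], [P3/(1+P3*P4)]
The group at step 2 is a feedback group.

Answer: feedback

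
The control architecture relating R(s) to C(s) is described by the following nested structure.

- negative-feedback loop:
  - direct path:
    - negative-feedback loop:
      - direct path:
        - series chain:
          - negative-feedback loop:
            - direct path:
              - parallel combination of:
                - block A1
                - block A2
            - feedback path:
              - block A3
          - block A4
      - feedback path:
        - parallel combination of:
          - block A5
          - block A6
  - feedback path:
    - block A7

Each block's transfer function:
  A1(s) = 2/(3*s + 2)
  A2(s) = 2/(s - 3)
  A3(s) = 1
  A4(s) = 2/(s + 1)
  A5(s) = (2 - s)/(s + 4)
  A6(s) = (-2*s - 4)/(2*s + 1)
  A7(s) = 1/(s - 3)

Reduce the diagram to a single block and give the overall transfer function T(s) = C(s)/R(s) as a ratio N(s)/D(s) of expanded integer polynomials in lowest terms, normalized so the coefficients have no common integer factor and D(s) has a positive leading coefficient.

(1) parallel reduction of A1, A2; result (8*s - 2)/(3*s^2 - 7*s - 6)
(2) feedback reduction of (A1+A2), A3; result (8*s - 2)/(3*s^2 + s - 8)
(3) cascade [(A1+A2)/(1+(A1+A2)*A3)], A4; result (16*s - 4)/(3*s^3 + 4*s^2 - 7*s - 8)
(4) combine A5, A6 in parallel; result (-4*s^2 - 9*s - 14)/(2*s^2 + 9*s + 4)
(5) reduce the feedback loop with forward ([(A1+A2)/(1+(A1+A2)*A3)]*A4) and return (A5+A6); result (32*s^3 + 136*s^2 + 28*s - 16)/(6*s^5 + 35*s^4 - 30*s^3 - 191*s^2 - 288*s + 24)
(6) collapse the loop ([([(A1+A2)/(1+(A1+A2)*A3)]*A4)/(1+([(A1+A2)/(1+(A1+A2)*A3)]*A4)*(A5+A6))] forward, A7 return): this yields T(s), and no further normalization is needed

Therefore the answer is (32*s^4 + 40*s^3 - 380*s^2 - 100*s + 48)/(6*s^6 + 17*s^5 - 135*s^4 - 69*s^3 + 421*s^2 + 916*s - 88).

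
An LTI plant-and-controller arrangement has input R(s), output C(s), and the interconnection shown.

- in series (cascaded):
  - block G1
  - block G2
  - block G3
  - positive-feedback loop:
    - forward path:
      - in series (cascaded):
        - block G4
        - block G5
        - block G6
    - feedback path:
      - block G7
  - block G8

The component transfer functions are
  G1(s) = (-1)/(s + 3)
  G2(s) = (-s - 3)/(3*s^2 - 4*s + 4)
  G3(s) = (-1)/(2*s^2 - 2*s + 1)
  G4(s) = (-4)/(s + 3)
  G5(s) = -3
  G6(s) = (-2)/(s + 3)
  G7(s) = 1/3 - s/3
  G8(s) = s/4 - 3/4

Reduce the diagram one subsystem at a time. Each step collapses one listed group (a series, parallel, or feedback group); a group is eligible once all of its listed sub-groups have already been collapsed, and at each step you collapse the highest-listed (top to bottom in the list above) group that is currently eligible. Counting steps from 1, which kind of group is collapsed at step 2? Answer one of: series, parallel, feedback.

[1] series reduction of G4, G5, G6
[2] reduce the feedback loop with forward (G4*G5*G6) and return G7
[3] series reduction of G1, G2, G3, [(G4*G5*G6)/(1-(G4*G5*G6)*G7)], G8
So the answer for step 2 is feedback.

Answer: feedback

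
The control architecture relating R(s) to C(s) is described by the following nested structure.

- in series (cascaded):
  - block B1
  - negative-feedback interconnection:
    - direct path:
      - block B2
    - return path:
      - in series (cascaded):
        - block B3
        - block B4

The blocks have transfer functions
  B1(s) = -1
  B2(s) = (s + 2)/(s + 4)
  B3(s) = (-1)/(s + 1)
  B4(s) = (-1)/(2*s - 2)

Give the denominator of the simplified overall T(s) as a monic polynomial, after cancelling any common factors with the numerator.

The answer is s^3 + 4*s^2 - s/2 - 3.

Reasoning:
Step 1. reduce the series chain B3, B4 = 1/(2*s^2 - 2)
Step 2. reduce the feedback loop with forward B2 and return (B3*B4) = (2*s^3 + 4*s^2 - 2*s - 4)/(2*s^3 + 8*s^2 - s - 6)
Step 3. reduce the series chain B1, [B2/(1+B2*(B3*B4))] = (-2*s^3 - 4*s^2 + 2*s + 4)/(2*s^3 + 8*s^2 - s - 6)
Step 3 gives the fully reduced T(s), with no common factor left to cancel. The denominator's leading coefficient is 2, so divide each of its coefficients by 2 to get the monic form.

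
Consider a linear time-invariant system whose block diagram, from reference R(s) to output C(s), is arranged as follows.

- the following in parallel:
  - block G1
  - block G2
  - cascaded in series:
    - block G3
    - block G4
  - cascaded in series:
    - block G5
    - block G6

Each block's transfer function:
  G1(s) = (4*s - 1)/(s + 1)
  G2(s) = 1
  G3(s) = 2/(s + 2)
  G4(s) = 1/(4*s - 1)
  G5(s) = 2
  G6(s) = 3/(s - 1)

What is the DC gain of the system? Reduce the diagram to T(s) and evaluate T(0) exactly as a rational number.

Reducing step by step:

Step 1 - cascade G3, G4 = 2/(4*s^2 + 7*s - 2)
Step 2 - combine G5, G6 in series = 6/(s - 1)
Step 3 - sum the parallel branches G1, G2, (G3*G4), (G5*G6) = (20*s^4 + 39*s^3 + 23*s^2 + 40*s - 14)/(4*s^4 + 7*s^3 - 6*s^2 - 7*s + 2)
The step-3 result is T(s). Setting s = 0: T(0) = -14/2 = -7.

Answer: -7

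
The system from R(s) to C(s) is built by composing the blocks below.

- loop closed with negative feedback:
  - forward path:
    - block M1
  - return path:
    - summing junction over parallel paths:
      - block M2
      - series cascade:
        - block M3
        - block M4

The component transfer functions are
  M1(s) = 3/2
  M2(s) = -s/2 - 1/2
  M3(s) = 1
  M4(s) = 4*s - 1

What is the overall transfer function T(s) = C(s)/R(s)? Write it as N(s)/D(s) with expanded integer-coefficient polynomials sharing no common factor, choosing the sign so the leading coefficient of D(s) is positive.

1. series reduction of M3, M4; result 4*s - 1
2. sum the parallel branches M2, (M3*M4); result 7*s/2 - 3/2
3. reduce the feedback loop with forward M1 and return (M2+(M3*M4)), giving the overall T(s)

Answer: 6/(21*s - 5)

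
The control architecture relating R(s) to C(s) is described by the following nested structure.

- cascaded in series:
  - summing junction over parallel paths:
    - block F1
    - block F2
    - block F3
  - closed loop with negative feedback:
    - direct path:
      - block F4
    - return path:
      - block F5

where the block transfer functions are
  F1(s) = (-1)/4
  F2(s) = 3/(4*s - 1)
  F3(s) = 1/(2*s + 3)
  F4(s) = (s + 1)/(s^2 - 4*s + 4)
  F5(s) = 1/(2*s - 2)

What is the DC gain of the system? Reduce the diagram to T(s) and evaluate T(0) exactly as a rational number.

First reduce the diagram to T(s).

1. parallel reduction of F1, F2, F3 = (-8*s^2 + 30*s + 35)/(32*s^2 + 40*s - 12)
2. reduce the feedback loop with forward F4 and return F5 = (2*s^2 - 2)/(2*s^3 - 10*s^2 + 17*s - 7)
3. series reduction of (F1+F2+F3), [F4/(1+F4*F5)] = (-8*s^4 + 30*s^3 + 43*s^2 - 30*s - 35)/(32*s^5 - 120*s^4 + 60*s^3 + 288*s^2 - 242*s + 42)
The step-3 result is T(s). Setting s = 0: T(0) = -35/42 = -5/6.

Answer: -5/6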